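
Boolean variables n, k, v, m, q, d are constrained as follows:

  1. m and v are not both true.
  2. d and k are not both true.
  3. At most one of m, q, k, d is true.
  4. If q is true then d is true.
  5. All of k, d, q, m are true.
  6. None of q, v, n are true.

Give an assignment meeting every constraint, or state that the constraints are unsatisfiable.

Unsatisfiable

Case q = True:
  Constraint (6) is violated (q=T) — contradiction.
Case q = False:
  Constraint (5) is violated (q=F) — contradiction.
Both cases fail — unsatisfiable.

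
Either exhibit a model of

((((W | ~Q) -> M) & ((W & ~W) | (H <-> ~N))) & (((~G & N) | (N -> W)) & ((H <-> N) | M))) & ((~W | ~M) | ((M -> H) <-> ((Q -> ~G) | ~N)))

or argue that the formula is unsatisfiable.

H = True; Q = False; M = True; G = True; W = False; N = False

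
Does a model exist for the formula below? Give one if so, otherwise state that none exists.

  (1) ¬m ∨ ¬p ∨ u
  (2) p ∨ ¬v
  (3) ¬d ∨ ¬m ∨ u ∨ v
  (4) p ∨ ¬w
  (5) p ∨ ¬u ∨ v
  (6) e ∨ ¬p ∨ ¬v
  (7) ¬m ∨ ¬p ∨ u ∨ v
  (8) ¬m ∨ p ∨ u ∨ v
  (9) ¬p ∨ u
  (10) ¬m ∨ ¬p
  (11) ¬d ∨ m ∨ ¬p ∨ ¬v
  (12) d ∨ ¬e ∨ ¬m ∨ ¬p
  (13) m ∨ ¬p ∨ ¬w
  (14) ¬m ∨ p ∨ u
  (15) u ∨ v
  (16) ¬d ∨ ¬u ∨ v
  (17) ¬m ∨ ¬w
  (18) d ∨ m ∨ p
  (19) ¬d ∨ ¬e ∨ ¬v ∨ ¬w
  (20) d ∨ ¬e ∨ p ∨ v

Set p = True.
  then (¬p ∨ u) forces u = True.
  then (¬m ∨ ¬p) forces m = False.
  then (m ∨ ¬p ∨ ¬w) forces w = False.
Set d = False.
Set v = False.
Set e = True.
All clauses satisfied.

p = True, d = False, w = False, v = False, u = True, e = True, m = False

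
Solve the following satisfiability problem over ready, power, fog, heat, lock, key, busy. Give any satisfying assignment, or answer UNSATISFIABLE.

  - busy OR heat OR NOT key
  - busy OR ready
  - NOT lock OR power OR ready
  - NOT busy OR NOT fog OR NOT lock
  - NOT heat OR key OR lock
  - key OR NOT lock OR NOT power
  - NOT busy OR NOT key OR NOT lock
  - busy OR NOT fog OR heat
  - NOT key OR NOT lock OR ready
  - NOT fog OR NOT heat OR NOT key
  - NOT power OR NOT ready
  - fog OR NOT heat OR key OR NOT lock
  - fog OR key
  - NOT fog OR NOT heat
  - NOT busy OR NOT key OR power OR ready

ready=F; power=T; fog=T; heat=F; lock=F; key=F; busy=T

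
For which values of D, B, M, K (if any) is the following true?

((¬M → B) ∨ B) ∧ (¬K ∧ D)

D = True, B = True, M = True, K = False

  (¬M → B) ∨ B = True
    ¬M → B = True
      ¬M = False
  ¬K ∧ D = True
    ¬K = True
Both conjuncts True, so the formula holds.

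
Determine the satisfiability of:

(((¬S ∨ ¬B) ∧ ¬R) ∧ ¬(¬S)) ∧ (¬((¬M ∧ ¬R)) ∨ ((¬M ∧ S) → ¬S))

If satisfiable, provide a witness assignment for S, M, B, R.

S = True, M = True, B = False, R = False

  ((¬S ∨ ¬B) ∧ ¬R) ∧ ¬(¬S) = True
    (¬S ∨ ¬B) ∧ ¬R = True
      ¬S ∨ ¬B = True
        ¬S = False
        ¬B = True
      ¬R = True
    ¬(¬S) = True
      ¬S = False
  ¬((¬M ∧ ¬R)) ∨ ((¬M ∧ S) → ¬S) = True
    ¬((¬M ∧ ¬R)) = True
      ¬M ∧ ¬R = False
        ¬M = False
        ¬R = True
    (¬M ∧ S) → ¬S = True
      ¬M ∧ S = False
        ¬M = False
      ¬S = False
Both conjuncts True, so the formula holds.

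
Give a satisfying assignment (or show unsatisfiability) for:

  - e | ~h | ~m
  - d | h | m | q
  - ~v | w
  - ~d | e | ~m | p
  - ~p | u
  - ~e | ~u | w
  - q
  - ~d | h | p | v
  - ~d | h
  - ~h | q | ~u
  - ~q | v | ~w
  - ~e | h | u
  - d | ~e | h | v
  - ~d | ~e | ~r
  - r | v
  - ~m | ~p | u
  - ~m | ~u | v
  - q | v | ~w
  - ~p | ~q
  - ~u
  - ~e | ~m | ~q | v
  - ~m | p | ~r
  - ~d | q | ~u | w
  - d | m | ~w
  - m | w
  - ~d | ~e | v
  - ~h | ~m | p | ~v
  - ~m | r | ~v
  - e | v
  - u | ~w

Unsatisfiable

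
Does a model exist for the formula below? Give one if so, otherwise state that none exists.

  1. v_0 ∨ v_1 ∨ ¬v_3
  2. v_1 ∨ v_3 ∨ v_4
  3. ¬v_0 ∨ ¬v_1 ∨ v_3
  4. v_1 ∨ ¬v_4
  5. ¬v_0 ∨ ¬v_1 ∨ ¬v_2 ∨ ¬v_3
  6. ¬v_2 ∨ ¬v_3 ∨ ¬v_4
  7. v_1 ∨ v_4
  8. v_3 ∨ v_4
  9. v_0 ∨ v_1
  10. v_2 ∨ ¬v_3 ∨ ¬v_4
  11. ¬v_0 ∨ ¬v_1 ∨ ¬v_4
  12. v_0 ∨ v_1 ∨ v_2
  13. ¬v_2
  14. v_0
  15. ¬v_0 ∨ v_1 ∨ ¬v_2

v_0 = True, v_1 = True, v_2 = False, v_3 = True, v_4 = False

Unit clause (¬v_2) forces v_2 = False.
Unit clause (v_0) forces v_0 = True.
Try v_1 = False:
  (v_1 ∨ ¬v_4) forces v_4 = False.
  clause (v_1 ∨ v_4) is falsified — backtrack.
So v_1 = True.
  then (¬v_0 ∨ ¬v_1 ∨ v_3) forces v_3 = True.
  then (v_2 ∨ ¬v_3 ∨ ¬v_4) forces v_4 = False.
All clauses satisfied.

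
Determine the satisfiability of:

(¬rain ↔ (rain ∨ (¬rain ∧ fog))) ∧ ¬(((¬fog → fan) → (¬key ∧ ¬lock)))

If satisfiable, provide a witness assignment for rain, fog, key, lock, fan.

rain = False, fog = True, key = True, lock = False, fan = True

  ¬rain ↔ (rain ∨ (¬rain ∧ fog)) = True
    ¬rain = True
    rain ∨ (¬rain ∧ fog) = True
      ¬rain ∧ fog = True
        ¬rain = True
  ¬(((¬fog → fan) → (¬key ∧ ¬lock))) = True
    (¬fog → fan) → (¬key ∧ ¬lock) = False
      ¬fog → fan = True
        ¬fog = False
      ¬key ∧ ¬lock = False
        ¬key = False
        ¬lock = True
Both conjuncts True, so the formula holds.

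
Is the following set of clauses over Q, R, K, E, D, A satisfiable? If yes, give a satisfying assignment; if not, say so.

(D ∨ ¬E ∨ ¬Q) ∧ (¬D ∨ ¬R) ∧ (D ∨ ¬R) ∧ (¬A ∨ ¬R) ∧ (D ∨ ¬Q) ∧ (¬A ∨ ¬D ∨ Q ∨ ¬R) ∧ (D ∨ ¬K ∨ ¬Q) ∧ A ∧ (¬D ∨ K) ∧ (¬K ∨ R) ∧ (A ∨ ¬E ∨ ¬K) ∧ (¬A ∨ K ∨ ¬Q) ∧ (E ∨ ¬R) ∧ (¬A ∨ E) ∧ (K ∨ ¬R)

Q = False, R = False, K = False, E = True, D = False, A = True

Unit clause (A) forces A = True.
In (¬A ∨ E) only E is left, so E = True.
In (¬A ∨ ¬R) only ¬R is left, so R = False.
In (¬K ∨ R) only ¬K is left, so K = False.
In (¬A ∨ K ∨ ¬Q) only ¬Q is left, so Q = False.
In (¬D ∨ K) only ¬D is left, so D = False.
All clauses satisfied.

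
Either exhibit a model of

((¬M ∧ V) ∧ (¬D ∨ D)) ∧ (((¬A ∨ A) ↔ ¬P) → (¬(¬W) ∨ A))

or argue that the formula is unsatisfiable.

W=F, P=T, D=F, M=F, V=T, A=F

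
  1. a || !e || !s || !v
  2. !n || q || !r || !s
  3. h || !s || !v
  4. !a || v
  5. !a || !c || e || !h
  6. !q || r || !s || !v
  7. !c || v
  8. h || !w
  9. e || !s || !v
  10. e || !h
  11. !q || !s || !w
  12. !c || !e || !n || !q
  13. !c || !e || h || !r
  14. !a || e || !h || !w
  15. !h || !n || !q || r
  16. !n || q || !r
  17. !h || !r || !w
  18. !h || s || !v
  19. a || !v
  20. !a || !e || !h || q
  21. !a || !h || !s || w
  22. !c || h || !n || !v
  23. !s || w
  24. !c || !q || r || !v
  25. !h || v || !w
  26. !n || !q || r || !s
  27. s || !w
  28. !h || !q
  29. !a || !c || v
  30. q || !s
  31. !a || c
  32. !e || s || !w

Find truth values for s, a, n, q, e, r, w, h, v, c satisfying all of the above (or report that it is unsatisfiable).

Try s = True:
  (!s || w) forces w = True.
  (h || !w) forces h = True.
  (e || !h) forces e = True.
  (!q || !s || !w) forces q = False.
  clause (q || !s) is falsified — backtrack.
So s = False.
  then (s || !w) forces w = False.
Set a = False.
  then (a || !v) forces v = False.
  then (!c || v) forces c = False.
Set n = False.
Set q = False.
Set e = False.
  then (e || !h) forces h = False.
Set r = False.
All clauses satisfied.

s: False; a: False; n: False; q: False; e: False; r: False; w: False; h: False; v: False; c: False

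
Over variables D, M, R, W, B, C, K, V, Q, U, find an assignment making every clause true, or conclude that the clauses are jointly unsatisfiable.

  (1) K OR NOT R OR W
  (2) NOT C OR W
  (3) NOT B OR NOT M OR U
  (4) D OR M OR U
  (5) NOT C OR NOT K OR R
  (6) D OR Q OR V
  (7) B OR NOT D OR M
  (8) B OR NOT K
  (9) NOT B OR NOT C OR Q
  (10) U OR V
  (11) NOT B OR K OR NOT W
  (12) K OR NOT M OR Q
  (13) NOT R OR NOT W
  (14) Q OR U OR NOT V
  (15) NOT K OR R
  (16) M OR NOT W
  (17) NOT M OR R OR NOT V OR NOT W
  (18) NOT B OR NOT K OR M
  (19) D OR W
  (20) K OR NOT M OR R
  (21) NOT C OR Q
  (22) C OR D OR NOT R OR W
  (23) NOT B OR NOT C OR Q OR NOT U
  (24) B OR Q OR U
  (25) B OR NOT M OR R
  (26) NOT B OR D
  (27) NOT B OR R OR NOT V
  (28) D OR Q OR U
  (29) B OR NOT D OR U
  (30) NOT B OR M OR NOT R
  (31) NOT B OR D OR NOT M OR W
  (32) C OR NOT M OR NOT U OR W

Set D = True.
Set M = False.
  then (B OR NOT D OR M) forces B = True.
  then (M OR NOT W) forces W = False.
  then (NOT B OR NOT K OR M) forces K = False.
  then (NOT B OR M OR NOT R) forces R = False.
  then (NOT C OR W) forces C = False.
  then (NOT B OR R OR NOT V) forces V = False.
  then (U OR V) forces U = True.
Set Q = False.
All clauses satisfied.

D: True; M: False; R: False; W: False; B: True; C: False; K: False; V: False; Q: False; U: True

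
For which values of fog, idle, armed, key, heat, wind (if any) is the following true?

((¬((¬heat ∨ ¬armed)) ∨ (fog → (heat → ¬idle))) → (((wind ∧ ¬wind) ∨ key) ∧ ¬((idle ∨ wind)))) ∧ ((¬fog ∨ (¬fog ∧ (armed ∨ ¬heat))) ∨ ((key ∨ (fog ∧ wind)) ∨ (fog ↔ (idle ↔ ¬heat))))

fog: True, idle: False, armed: True, key: True, heat: True, wind: False

  (¬((¬heat ∨ ¬armed)) ∨ (fog → (heat → ¬idle))) → (((wind ∧ ¬wind) ∨ key) ∧ ¬((idle ∨ wind))) = True
    ¬((¬heat ∨ ¬armed)) ∨ (fog → (heat → ¬idle)) = True
      ¬((¬heat ∨ ¬armed)) = True
        ¬heat ∨ ¬armed = False
          ¬heat = False
          ¬armed = False
      fog → (heat → ¬idle) = True
        heat → ¬idle = True
          ¬idle = True
    ((wind ∧ ¬wind) ∨ key) ∧ ¬((idle ∨ wind)) = True
      (wind ∧ ¬wind) ∨ key = True
        wind ∧ ¬wind = False
          ¬wind = True
      ¬((idle ∨ wind)) = True
        idle ∨ wind = False
  (¬fog ∨ (¬fog ∧ (armed ∨ ¬heat))) ∨ ((key ∨ (fog ∧ wind)) ∨ (fog ↔ (idle ↔ ¬heat))) = True
    ¬fog ∨ (¬fog ∧ (armed ∨ ¬heat)) = False
      ¬fog = False
      ¬fog ∧ (armed ∨ ¬heat) = False
        ¬fog = False
        armed ∨ ¬heat = True
          ¬heat = False
    (key ∨ (fog ∧ wind)) ∨ (fog ↔ (idle ↔ ¬heat)) = True
      key ∨ (fog ∧ wind) = True
        fog ∧ wind = False
      fog ↔ (idle ↔ ¬heat) = True
        idle ↔ ¬heat = True
          ¬heat = False
Both conjuncts True, so the formula holds.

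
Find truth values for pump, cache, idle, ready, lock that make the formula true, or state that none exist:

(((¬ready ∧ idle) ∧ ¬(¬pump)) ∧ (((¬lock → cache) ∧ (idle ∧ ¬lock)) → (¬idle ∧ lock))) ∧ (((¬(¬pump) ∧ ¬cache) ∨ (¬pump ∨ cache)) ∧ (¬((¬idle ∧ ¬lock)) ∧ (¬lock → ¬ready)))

pump=T, cache=T, idle=T, ready=F, lock=T

  ((¬ready ∧ idle) ∧ ¬(¬pump)) ∧ (((¬lock → cache) ∧ (idle ∧ ¬lock)) → (¬idle ∧ lock)) = True
    (¬ready ∧ idle) ∧ ¬(¬pump) = True
      ¬ready ∧ idle = True
        ¬ready = True
      ¬(¬pump) = True
        ¬pump = False
    ((¬lock → cache) ∧ (idle ∧ ¬lock)) → (¬idle ∧ lock) = True
      (¬lock → cache) ∧ (idle ∧ ¬lock) = False
        ¬lock → cache = True
          ¬lock = False
        idle ∧ ¬lock = False
          ¬lock = False
      ¬idle ∧ lock = False
        ¬idle = False
  ((¬(¬pump) ∧ ¬cache) ∨ (¬pump ∨ cache)) ∧ (¬((¬idle ∧ ¬lock)) ∧ (¬lock → ¬ready)) = True
    (¬(¬pump) ∧ ¬cache) ∨ (¬pump ∨ cache) = True
      ¬(¬pump) ∧ ¬cache = False
        ¬(¬pump) = True
          ¬pump = False
        ¬cache = False
      ¬pump ∨ cache = True
        ¬pump = False
    ¬((¬idle ∧ ¬lock)) ∧ (¬lock → ¬ready) = True
      ¬((¬idle ∧ ¬lock)) = True
        ¬idle ∧ ¬lock = False
          ¬idle = False
          ¬lock = False
      ¬lock → ¬ready = True
        ¬lock = False
        ¬ready = True
Both conjuncts True, so the formula holds.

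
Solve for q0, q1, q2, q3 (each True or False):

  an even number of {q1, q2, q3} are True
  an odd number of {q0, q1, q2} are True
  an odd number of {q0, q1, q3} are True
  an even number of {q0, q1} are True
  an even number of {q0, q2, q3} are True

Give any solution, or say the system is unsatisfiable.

q0 = False, q1 = False, q2 = True, q3 = True

{q1, q2, q3}: 2 true → even ✓
{q0, q1, q2}: 1 true → odd ✓
{q0, q1, q3}: 1 true → odd ✓
{q0, q1}: 0 true → even ✓
{q0, q2, q3}: 2 true → even ✓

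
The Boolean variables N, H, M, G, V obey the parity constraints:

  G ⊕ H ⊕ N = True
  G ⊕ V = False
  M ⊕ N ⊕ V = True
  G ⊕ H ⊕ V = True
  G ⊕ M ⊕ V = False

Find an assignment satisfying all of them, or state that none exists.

UNSATISFIABLE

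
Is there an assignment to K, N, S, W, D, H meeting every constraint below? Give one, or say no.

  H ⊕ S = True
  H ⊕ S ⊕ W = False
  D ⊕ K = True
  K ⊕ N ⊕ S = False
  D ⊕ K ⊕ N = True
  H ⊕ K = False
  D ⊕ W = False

Adding constraints 1, 3, 4, 5, 6 mod 2: every variable appears an even number of times on the left, so the left side is 0.
But the right sides sum to 1 (mod 2). 0 ≠ 1 — the system is inconsistent.

UNSATISFIABLE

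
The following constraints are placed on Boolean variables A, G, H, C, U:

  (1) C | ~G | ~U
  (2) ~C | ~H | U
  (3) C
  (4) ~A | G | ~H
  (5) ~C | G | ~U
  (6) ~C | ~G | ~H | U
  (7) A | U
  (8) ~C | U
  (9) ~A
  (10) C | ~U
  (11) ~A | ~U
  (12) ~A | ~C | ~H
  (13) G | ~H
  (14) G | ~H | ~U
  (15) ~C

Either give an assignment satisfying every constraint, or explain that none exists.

UNSATISFIABLE

Case C = True:
  Clause (~C) is falsified — contradiction.
Case C = False:
  Clause (C) is falsified — contradiction.
Both cases fail, so the formula is unsatisfiable.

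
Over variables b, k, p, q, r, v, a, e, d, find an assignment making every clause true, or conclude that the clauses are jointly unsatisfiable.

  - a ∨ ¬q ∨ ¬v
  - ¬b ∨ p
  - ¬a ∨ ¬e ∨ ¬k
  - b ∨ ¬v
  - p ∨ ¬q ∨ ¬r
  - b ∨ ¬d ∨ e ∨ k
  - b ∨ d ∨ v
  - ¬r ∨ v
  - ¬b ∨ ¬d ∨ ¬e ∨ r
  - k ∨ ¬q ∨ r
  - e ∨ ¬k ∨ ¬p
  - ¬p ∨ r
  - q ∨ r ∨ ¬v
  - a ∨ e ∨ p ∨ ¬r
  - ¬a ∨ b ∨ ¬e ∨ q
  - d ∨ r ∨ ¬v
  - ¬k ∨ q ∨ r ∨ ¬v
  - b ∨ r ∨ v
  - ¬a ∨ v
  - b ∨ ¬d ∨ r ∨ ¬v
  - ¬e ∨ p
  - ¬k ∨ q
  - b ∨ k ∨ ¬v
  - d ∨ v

b: True, k: False, p: True, q: False, r: True, v: True, a: False, e: True, d: True

Try b = False:
  (b ∨ ¬v) forces v = False.
  (b ∨ d ∨ v) forces d = True.
  (¬r ∨ v) forces r = False.
  clause (b ∨ r ∨ v) is falsified — backtrack.
So b = True.
  then (¬b ∨ p) forces p = True.
  then (¬p ∨ r) forces r = True.
  then (¬r ∨ v) forces v = True.
Set k = False.
Set q = False.
Set a = False.
Set e = True.
Set d = True.
All clauses satisfied.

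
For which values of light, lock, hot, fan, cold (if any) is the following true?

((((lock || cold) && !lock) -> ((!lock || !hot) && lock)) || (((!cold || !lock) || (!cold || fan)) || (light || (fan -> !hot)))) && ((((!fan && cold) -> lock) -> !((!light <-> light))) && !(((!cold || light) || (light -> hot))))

The conjunct !(((!cold || light) || (light -> hot))) is unsatisfiable on its own:
  light=F, hot=F, cold=F: evaluates to False.
  light=F, hot=F, cold=T: evaluates to False.
  light=F, hot=T, cold=F: evaluates to False.
  light=F, hot=T, cold=T: evaluates to False.
  light=T, hot=F, cold=F: evaluates to False.
  light=T, hot=F, cold=T: evaluates to False.
  light=T, hot=T, cold=F: evaluates to False.
  light=T, hot=T, cold=T: evaluates to False.
So the whole conjunction is unsatisfiable.

No satisfying assignment exists.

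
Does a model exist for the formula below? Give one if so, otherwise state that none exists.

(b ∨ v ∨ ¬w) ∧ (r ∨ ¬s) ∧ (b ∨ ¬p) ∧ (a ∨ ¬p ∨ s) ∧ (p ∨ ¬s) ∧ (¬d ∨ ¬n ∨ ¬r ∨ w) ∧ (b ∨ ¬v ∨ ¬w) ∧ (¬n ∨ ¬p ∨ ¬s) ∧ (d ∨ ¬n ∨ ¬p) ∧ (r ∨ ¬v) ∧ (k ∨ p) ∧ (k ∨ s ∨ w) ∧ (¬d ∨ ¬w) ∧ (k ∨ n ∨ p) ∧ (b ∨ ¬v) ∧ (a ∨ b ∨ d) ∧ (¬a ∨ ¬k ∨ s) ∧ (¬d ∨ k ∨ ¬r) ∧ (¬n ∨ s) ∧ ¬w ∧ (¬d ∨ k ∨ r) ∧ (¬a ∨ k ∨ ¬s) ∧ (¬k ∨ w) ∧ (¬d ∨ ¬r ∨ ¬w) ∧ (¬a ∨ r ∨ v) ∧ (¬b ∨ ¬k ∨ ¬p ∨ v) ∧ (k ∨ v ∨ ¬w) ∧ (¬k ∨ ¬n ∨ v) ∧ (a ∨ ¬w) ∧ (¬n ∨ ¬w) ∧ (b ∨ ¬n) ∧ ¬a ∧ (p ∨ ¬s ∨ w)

v = True; n = False; s = True; k = False; w = False; b = True; p = True; a = False; r = True; d = False

Unit clause (¬w) forces w = False.
In (¬k ∨ w) only ¬k is left, so k = False.
Unit clause (¬a) forces a = False.
In (k ∨ p) only p is left, so p = True.
In (k ∨ s ∨ w) only s is left, so s = True.
In (r ∨ ¬s) only r is left, so r = True.
In (b ∨ ¬p) only b is left, so b = True.
In (¬n ∨ ¬p ∨ ¬s) only ¬n is left, so n = False.
In (¬d ∨ k ∨ ¬r) only ¬d is left, so d = False.
Set v = True.
All clauses satisfied.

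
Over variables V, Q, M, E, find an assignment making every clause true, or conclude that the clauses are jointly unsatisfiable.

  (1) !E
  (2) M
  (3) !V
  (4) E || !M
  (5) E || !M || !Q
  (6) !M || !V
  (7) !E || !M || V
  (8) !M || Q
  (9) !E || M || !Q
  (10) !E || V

Case M = True:
  (!E) forces E = False.
  Clause (E || !M) is falsified — contradiction.
Case M = False:
  Clause (M) is falsified — contradiction.
Both cases fail, so the formula is unsatisfiable.

The formula is unsatisfiable.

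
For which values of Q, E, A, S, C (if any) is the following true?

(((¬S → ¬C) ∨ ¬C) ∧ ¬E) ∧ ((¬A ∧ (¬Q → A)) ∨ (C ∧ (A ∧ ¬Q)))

Q = True, E = False, A = False, S = False, C = False

  ((¬S → ¬C) ∨ ¬C) ∧ ¬E = True
    (¬S → ¬C) ∨ ¬C = True
      ¬S → ¬C = True
        ¬S = True
        ¬C = True
      ¬C = True
    ¬E = True
  (¬A ∧ (¬Q → A)) ∨ (C ∧ (A ∧ ¬Q)) = True
    ¬A ∧ (¬Q → A) = True
      ¬A = True
      ¬Q → A = True
        ¬Q = False
    C ∧ (A ∧ ¬Q) = False
      A ∧ ¬Q = False
        ¬Q = False
Both conjuncts True, so the formula holds.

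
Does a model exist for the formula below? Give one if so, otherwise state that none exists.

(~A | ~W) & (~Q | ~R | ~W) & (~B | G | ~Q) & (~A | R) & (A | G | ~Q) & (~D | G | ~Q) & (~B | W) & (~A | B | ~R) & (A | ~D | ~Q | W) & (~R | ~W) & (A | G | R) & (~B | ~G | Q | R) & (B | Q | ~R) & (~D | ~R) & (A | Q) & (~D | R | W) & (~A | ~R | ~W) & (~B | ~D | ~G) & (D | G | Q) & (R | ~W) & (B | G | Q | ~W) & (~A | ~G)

W = False, G = True, A = False, D = False, B = False, Q = True, R = True

Try W = True:
  (~A | ~W) forces A = False.
  (~R | ~W) forces R = False.
  clause (R | ~W) is falsified — backtrack.
So W = False.
  then (~B | W) forces B = False.
Set G = True.
  then (~A | ~G) forces A = False.
  then (A | Q) forces Q = True.
  then (A | ~D | ~Q | W) forces D = False.
Set R = True.
All clauses satisfied.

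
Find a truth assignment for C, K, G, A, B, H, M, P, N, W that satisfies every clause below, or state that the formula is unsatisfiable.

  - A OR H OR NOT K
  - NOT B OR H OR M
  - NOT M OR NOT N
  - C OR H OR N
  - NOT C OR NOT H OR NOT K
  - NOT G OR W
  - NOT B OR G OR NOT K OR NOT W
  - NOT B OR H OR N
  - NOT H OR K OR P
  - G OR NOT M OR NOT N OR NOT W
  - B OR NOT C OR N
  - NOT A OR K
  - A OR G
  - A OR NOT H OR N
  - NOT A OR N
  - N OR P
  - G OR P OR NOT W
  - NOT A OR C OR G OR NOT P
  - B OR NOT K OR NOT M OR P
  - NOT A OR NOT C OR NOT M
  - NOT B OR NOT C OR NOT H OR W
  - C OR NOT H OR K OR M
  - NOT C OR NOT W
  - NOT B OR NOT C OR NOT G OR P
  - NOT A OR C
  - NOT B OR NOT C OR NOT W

Set C = False.
  then (NOT A OR C) forces A = False.
  then (A OR G) forces G = True.
  then (NOT G OR W) forces W = True.
Set K = True.
  then (A OR H OR NOT K) forces H = True.
  then (A OR NOT H OR N) forces N = True.
  then (NOT M OR NOT N) forces M = False.
Set B = True.
Set P = False.
All clauses satisfied.

C=F, K=T, G=T, A=F, B=T, H=T, M=F, P=F, N=T, W=T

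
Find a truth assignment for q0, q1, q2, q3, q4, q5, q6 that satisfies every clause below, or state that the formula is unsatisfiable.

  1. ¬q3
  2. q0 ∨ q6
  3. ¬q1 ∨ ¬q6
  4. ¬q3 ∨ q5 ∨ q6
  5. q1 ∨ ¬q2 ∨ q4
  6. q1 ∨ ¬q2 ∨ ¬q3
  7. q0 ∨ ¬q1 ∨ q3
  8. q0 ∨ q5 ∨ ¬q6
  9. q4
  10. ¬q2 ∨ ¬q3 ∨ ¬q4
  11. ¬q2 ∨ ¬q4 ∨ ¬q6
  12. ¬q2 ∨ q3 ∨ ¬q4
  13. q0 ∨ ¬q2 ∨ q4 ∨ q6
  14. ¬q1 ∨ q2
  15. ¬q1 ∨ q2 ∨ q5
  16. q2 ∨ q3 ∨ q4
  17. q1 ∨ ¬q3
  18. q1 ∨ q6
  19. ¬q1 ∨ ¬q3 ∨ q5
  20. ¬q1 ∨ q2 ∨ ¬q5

q0: True, q1: False, q2: False, q3: False, q4: True, q5: True, q6: True

Unit clause (¬q3) forces q3 = False.
Unit clause (q4) forces q4 = True.
In (¬q2 ∨ q3 ∨ ¬q4) only ¬q2 is left, so q2 = False.
In (¬q1 ∨ q2) only ¬q1 is left, so q1 = False.
In (q1 ∨ q6) only q6 is left, so q6 = True.
Set q0 = True.
Set q5 = True.
All clauses satisfied.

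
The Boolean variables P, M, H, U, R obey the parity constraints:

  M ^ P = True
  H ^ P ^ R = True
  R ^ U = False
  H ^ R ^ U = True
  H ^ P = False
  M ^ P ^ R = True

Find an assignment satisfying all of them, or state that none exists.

Adding constraints 1, 2, 5, 6 mod 2: every variable appears an even number of times on the left, so the left side is 0.
But the right sides sum to 1 (mod 2). 0 ≠ 1 — the system is inconsistent.

Unsatisfiable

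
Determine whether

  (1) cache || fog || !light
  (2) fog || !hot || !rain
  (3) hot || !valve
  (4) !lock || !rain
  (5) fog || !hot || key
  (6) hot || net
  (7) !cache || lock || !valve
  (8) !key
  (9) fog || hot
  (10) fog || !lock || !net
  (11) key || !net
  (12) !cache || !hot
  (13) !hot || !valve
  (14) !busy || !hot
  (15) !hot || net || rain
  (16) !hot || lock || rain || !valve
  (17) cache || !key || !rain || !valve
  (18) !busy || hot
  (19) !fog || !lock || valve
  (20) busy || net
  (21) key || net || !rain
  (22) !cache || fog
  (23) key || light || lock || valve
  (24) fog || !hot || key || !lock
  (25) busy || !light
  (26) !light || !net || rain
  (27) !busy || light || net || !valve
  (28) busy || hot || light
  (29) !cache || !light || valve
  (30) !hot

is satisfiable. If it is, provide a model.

No satisfying assignment exists.

Case key = True:
  Clause (!key) is falsified — contradiction.
Case key = False:
  (key || !net) forces net = False.
  (hot || net) forces hot = True.
  Clause (!hot) is falsified — contradiction.
Both cases fail, so the formula is unsatisfiable.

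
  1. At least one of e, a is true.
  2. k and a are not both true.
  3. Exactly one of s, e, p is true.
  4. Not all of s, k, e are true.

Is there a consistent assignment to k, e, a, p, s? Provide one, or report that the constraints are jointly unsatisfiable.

k=F, e=T, a=T, p=F, s=F

  (1) {e, a}: 2 true — at least one ✓
  (2) k=F, a=T — not both ✓
  (3) {s, e, p}: 1 true — exactly one ✓
  (4) {s, k, e}: 1/3 true — not all ✓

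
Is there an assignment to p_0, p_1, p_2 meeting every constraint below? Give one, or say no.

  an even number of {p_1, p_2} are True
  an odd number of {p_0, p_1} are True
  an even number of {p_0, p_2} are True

Adding constraints 1, 2, 3 mod 2: every variable appears an even number of times on the left, so the left side is 0.
But the right sides sum to 1 (mod 2). 0 ≠ 1 — the system is inconsistent.

Unsatisfiable — no assignment works.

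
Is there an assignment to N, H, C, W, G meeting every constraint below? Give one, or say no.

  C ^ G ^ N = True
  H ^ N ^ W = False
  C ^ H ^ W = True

N = False, H = False, C = True, W = False, G = False

C ^ G ^ N = T ^ F ^ F = True ✓
H ^ N ^ W = F ^ F ^ F = False ✓
C ^ H ^ W = T ^ F ^ F = True ✓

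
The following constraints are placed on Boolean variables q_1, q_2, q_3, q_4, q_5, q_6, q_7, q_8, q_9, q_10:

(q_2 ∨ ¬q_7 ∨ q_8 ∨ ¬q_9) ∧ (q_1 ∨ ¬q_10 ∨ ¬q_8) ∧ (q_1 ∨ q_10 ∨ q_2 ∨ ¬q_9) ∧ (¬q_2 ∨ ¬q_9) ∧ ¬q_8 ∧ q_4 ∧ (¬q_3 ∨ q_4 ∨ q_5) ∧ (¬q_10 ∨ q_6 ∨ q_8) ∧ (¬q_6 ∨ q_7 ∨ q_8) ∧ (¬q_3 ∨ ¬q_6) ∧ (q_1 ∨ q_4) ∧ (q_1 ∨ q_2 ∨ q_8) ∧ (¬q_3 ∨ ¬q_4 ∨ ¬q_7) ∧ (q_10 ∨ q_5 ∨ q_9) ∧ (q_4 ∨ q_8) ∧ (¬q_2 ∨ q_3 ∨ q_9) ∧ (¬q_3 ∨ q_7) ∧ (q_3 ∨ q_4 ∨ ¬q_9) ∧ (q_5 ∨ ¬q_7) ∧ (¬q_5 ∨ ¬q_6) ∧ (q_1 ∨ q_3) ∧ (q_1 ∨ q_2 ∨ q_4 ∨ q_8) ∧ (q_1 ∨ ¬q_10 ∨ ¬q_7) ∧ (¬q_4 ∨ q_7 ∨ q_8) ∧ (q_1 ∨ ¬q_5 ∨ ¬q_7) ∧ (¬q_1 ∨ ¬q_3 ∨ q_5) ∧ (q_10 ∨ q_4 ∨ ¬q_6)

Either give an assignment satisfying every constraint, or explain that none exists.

q_1: True; q_2: False; q_3: False; q_4: True; q_5: True; q_6: False; q_7: True; q_8: False; q_9: False; q_10: False

Unit clause (¬q_8) forces q_8 = False.
Unit clause (q_4) forces q_4 = True.
In (¬q_4 ∨ q_7 ∨ q_8) only q_7 is left, so q_7 = True.
In (¬q_3 ∨ ¬q_4 ∨ ¬q_7) only ¬q_3 is left, so q_3 = False.
In (q_5 ∨ ¬q_7) only q_5 is left, so q_5 = True.
In (¬q_5 ∨ ¬q_6) only ¬q_6 is left, so q_6 = False.
In (q_1 ∨ q_3) only q_1 is left, so q_1 = True.
In (¬q_10 ∨ q_6 ∨ q_8) only ¬q_10 is left, so q_10 = False.
Try q_2 = True:
  (¬q_2 ∨ ¬q_9) forces q_9 = False.
  clause (¬q_2 ∨ q_3 ∨ q_9) is falsified — backtrack.
So q_2 = False.
  then (q_2 ∨ ¬q_7 ∨ q_8 ∨ ¬q_9) forces q_9 = False.
All clauses satisfied.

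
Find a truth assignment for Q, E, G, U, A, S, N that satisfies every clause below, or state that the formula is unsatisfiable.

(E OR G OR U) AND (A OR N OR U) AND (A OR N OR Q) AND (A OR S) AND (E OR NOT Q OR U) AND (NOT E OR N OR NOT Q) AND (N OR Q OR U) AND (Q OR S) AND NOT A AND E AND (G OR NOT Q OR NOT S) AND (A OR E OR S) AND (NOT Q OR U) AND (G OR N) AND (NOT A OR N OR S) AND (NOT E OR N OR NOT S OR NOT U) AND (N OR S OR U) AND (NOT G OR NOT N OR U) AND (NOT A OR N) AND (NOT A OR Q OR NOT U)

Unit clause (NOT A) forces A = False.
Unit clause (E) forces E = True.
In (A OR S) only S is left, so S = True.
Set Q = True.
  then (NOT E OR N OR NOT Q) forces N = True.
  then (G OR NOT Q OR NOT S) forces G = True.
  then (NOT Q OR U) forces U = True.
All clauses satisfied.

Q=T, E=T, G=T, U=T, A=F, S=T, N=T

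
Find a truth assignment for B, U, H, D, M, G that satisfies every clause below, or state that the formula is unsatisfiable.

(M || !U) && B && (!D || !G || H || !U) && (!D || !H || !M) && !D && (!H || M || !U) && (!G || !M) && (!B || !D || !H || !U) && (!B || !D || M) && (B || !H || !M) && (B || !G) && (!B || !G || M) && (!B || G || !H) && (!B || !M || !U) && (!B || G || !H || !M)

Unit clause (B) forces B = True.
Unit clause (!D) forces D = False.
Try U = True:
  (M || !U) forces M = True.
  clause (!B || !M || !U) is falsified — backtrack.
So U = False.
Set H = False.
Set M = False.
  then (!B || !G || M) forces G = False.
All clauses satisfied.

B = True; U = False; H = False; D = False; M = False; G = False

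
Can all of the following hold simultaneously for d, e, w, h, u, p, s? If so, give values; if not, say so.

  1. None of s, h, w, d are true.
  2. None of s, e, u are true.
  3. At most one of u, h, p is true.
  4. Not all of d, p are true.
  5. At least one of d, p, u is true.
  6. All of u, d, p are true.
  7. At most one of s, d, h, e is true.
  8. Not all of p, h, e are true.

Case d = True:
  Constraint (1) is violated (d=T) — contradiction.
Case d = False:
  Constraint (6) is violated (d=F) — contradiction.
Both cases fail — unsatisfiable.

The formula is unsatisfiable.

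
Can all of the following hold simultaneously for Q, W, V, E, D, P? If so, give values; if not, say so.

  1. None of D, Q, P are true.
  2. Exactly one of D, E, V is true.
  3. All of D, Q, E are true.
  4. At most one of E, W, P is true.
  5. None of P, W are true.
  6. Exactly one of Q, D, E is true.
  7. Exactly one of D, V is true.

Case Q = True:
  Constraint (1) is violated (Q=T) — contradiction.
Case Q = False:
  Constraint (3) is violated (Q=F) — contradiction.
Both cases fail — unsatisfiable.

The formula is unsatisfiable.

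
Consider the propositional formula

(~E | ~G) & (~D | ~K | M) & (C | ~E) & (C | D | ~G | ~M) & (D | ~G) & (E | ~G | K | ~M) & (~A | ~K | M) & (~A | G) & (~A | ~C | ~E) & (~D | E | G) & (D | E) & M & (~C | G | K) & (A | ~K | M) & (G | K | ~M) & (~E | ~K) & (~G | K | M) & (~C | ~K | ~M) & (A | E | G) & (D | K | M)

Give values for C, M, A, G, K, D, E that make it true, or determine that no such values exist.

C=F, M=T, A=T, G=T, K=T, D=T, E=F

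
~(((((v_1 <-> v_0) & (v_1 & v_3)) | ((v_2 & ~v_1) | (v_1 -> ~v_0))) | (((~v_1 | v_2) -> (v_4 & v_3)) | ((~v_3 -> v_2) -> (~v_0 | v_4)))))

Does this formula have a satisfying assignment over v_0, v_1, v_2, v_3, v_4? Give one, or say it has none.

v_0 = True; v_1 = True; v_2 = True; v_3 = False; v_4 = False

  ~(((((v_1 <-> v_0) & (v_1 & v_3)) | ((v_2 & ~v_1) | (v_1 -> ~v_0))) | (((~v_1 | v_2) -> (v_4 & v_3)) | ((~v_3 -> v_2) -> (~v_0 | v_4))))) = True
    (((v_1 <-> v_0) & (v_1 & v_3)) | ((v_2 & ~v_1) | (v_1 -> ~v_0))) | (((~v_1 | v_2) -> (v_4 & v_3)) | ((~v_3 -> v_2) -> (~v_0 | v_4))) = False
      ((v_1 <-> v_0) & (v_1 & v_3)) | ((v_2 & ~v_1) | (v_1 -> ~v_0)) = False
        (v_1 <-> v_0) & (v_1 & v_3) = False
          v_1 <-> v_0 = True
          v_1 & v_3 = False
        (v_2 & ~v_1) | (v_1 -> ~v_0) = False
          v_2 & ~v_1 = False
            ~v_1 = False
          v_1 -> ~v_0 = False
            ~v_0 = False
      ((~v_1 | v_2) -> (v_4 & v_3)) | ((~v_3 -> v_2) -> (~v_0 | v_4)) = False
        (~v_1 | v_2) -> (v_4 & v_3) = False
          ~v_1 | v_2 = True
            ~v_1 = False
          v_4 & v_3 = False
        (~v_3 -> v_2) -> (~v_0 | v_4) = False
          ~v_3 -> v_2 = True
            ~v_3 = True
          ~v_0 | v_4 = False
            ~v_0 = False
The formula evaluates to True.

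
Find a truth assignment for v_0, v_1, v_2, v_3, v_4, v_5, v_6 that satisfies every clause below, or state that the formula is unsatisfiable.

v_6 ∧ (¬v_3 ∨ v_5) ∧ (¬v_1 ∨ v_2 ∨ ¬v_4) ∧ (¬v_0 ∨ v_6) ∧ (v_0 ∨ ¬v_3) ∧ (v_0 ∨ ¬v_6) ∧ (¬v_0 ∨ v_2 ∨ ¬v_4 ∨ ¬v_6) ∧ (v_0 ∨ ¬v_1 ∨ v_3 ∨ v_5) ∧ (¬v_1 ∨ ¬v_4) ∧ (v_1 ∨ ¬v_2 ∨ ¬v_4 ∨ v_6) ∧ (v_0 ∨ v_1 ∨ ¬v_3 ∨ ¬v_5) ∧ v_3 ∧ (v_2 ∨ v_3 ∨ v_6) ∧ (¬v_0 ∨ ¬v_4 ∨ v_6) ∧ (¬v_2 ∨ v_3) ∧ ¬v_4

v_0=T; v_1=T; v_2=T; v_3=T; v_4=F; v_5=T; v_6=T

Unit clause (v_6) forces v_6 = True.
In (v_0 ∨ ¬v_6) only v_0 is left, so v_0 = True.
Unit clause (v_3) forces v_3 = True.
Unit clause (¬v_4) forces v_4 = False.
In (¬v_3 ∨ v_5) only v_5 is left, so v_5 = True.
Set v_1 = True.
Set v_2 = True.
All clauses satisfied.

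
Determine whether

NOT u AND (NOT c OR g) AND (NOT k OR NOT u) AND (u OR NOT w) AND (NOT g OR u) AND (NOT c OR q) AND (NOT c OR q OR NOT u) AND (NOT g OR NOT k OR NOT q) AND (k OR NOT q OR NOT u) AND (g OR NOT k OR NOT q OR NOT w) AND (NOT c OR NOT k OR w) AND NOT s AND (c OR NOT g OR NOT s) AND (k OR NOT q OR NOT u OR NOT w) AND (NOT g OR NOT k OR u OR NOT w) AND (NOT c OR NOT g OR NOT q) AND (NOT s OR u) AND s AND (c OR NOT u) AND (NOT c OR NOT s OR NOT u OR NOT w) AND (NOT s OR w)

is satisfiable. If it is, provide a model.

Case s = True:
  Clause (NOT s) is falsified — contradiction.
Case s = False:
  Clause (s) is falsified — contradiction.
Both cases fail, so the formula is unsatisfiable.

UNSATISFIABLE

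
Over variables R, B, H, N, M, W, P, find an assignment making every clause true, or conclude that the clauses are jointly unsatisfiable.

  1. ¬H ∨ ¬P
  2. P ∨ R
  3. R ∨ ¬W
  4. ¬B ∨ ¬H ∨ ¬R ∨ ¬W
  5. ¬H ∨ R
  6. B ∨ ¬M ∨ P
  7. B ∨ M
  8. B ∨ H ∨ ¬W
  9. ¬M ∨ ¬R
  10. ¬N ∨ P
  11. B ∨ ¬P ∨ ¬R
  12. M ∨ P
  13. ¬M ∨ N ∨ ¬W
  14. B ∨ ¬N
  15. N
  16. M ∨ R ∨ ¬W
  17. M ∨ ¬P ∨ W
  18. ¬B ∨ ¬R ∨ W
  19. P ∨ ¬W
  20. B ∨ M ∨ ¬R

Unit clause (N) forces N = True.
In (¬N ∨ P) only P is left, so P = True.
In (B ∨ ¬N) only B is left, so B = True.
In (¬H ∨ ¬P) only ¬H is left, so H = False.
Set R = False.
  then (R ∨ ¬W) forces W = False.
  then (M ∨ ¬P ∨ W) forces M = True.
All clauses satisfied.

R: False, B: True, H: False, N: True, M: True, W: False, P: True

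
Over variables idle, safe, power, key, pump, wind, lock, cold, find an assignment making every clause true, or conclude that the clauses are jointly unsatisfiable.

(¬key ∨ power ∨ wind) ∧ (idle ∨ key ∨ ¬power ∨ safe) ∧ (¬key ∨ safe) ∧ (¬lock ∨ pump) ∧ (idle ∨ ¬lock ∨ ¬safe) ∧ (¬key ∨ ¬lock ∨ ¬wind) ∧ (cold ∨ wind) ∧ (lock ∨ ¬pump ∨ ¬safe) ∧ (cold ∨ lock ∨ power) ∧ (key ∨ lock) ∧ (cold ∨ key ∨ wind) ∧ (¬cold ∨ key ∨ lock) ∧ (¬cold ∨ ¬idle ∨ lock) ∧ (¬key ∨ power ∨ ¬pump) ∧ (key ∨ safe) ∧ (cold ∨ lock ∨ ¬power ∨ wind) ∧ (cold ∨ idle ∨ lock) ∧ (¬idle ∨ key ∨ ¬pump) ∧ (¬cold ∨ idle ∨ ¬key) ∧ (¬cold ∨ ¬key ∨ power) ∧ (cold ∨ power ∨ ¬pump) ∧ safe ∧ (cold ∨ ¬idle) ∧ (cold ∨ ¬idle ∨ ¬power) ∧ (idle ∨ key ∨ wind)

idle=T, safe=T, power=T, key=T, pump=T, wind=F, lock=T, cold=T

Unit clause (safe) forces safe = True.
Try idle = False:
  (idle ∨ ¬lock ∨ ¬safe) forces lock = False.
  (lock ∨ ¬pump ∨ ¬safe) forces pump = False.
  (key ∨ lock) forces key = True.
  (cold ∨ idle ∨ lock) forces cold = True.
  clause (¬cold ∨ idle ∨ ¬key) is falsified — backtrack.
So idle = True.
  then (cold ∨ ¬idle) forces cold = True.
  then (¬cold ∨ ¬idle ∨ lock) forces lock = True.
  then (¬lock ∨ pump) forces pump = True.
  then (¬idle ∨ key ∨ ¬pump) forces key = True.
  then (¬cold ∨ ¬key ∨ power) forces power = True.
  then (¬key ∨ ¬lock ∨ ¬wind) forces wind = False.
All clauses satisfied.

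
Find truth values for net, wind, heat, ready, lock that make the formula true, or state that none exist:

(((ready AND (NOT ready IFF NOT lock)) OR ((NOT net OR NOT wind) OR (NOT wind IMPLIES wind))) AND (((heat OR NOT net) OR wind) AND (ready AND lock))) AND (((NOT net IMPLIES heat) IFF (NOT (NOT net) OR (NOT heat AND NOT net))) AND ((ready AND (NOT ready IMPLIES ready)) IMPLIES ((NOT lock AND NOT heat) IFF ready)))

The formula is unsatisfiable.

Case ready = True: the formula simplifies to ((lock OR ((NOT net OR NOT wind) OR (NOT wind IMPLIES wind))) AND (((heat OR NOT net) OR wind) AND lock)) AND (((NOT net IMPLIES heat) IFF (NOT (NOT net) OR (NOT heat AND NOT net))) AND (NOT lock AND NOT heat)).
  lock = True: the conjunct NOT lock is False.
  lock = False: the conjunct lock is False.
Case ready = False: the conjunct ready is False.
Both cases fail — unsatisfiable.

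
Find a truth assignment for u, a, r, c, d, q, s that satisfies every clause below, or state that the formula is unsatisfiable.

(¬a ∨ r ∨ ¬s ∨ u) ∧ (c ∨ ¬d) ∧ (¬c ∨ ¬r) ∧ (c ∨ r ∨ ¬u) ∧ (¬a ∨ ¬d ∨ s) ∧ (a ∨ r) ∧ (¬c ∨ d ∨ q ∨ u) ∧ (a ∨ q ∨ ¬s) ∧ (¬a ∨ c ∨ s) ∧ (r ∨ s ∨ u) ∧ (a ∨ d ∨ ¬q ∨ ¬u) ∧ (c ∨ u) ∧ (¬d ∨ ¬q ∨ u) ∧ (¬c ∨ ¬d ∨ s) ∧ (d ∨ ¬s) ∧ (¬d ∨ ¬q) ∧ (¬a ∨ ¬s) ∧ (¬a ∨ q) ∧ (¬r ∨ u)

u: True, a: False, r: True, c: False, d: False, q: False, s: False

Try u = False:
  (c ∨ u) forces c = True.
  (¬c ∨ ¬r) forces r = False.
  (a ∨ r) forces a = True.
  (¬a ∨ r ∨ ¬s ∨ u) forces s = False.
  clause (r ∨ s ∨ u) is falsified — backtrack.
So u = True.
Set a = False.
  then (a ∨ r) forces r = True.
  then (¬c ∨ ¬r) forces c = False.
  then (c ∨ ¬d) forces d = False.
  then (a ∨ d ∨ ¬q ∨ ¬u) forces q = False.
  then (d ∨ ¬s) forces s = False.
All clauses satisfied.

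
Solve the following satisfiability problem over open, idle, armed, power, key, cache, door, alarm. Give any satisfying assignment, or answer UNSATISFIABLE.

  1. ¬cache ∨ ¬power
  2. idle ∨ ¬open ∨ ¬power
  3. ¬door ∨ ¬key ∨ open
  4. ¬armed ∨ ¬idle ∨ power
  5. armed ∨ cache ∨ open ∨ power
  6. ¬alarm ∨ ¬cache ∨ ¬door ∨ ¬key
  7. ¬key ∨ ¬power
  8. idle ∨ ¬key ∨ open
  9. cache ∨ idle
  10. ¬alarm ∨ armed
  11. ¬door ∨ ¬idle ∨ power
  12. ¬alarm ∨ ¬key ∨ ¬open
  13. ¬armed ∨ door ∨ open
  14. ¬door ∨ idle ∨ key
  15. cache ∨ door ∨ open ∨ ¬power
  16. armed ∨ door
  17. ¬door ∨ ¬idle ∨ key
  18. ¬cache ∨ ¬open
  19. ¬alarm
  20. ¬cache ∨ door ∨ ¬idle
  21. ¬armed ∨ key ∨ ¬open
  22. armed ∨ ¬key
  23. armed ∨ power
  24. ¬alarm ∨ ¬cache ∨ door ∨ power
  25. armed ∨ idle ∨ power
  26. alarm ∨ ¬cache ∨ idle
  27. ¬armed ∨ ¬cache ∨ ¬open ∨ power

Unsatisfiable — no assignment works.

Case power = True:
  (¬cache ∨ ¬power) forces cache = False.
  (¬key ∨ ¬power) forces key = False.
  (cache ∨ idle) forces idle = True.
  (¬door ∨ ¬idle ∨ key) forces door = False.
  (cache ∨ door ∨ open ∨ ¬power) forces open = True.
  (armed ∨ door) forces armed = True.
  Clause (¬armed ∨ key ∨ ¬open) is falsified — contradiction.
Case power = False:
  (¬alarm) forces alarm = False.
  (armed ∨ power) forces armed = True.
  (¬armed ∨ ¬idle ∨ power) forces idle = False.
  (cache ∨ idle) forces cache = True.
  Clause (alarm ∨ ¬cache ∨ idle) is falsified — contradiction.
Both cases fail, so the formula is unsatisfiable.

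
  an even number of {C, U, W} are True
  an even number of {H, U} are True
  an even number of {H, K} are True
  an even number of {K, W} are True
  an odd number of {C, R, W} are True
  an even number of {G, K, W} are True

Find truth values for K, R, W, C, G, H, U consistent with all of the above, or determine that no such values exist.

K: False, R: True, W: False, C: False, G: False, H: False, U: False

{C, U, W}: 0 true → even ✓
{H, U}: 0 true → even ✓
{H, K}: 0 true → even ✓
{K, W}: 0 true → even ✓
{C, R, W}: 1 true → odd ✓
{G, K, W}: 0 true → even ✓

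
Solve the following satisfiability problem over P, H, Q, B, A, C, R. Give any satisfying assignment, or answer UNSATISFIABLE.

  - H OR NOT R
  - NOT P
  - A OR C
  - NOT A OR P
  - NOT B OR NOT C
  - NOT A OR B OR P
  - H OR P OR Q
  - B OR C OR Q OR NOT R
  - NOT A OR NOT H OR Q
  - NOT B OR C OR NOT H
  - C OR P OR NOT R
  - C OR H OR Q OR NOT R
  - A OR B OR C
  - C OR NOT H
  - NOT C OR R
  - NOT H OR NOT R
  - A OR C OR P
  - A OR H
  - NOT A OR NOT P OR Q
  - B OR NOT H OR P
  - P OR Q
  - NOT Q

Unsatisfiable

Case Q = True:
  Clause (NOT Q) is falsified — contradiction.
Case Q = False:
  (NOT P) forces P = False.
  Clause (P OR Q) is falsified — contradiction.
Both cases fail, so the formula is unsatisfiable.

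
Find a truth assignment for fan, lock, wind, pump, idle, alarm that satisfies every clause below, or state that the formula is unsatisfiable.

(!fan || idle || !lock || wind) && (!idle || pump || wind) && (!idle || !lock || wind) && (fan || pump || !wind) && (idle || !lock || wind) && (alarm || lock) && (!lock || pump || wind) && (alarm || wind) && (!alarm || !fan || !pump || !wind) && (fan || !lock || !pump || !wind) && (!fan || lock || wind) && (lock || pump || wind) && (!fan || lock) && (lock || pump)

Set fan = True.
  then (!fan || lock) forces lock = True.
Try wind = False:
  (!fan || idle || !lock || wind) forces idle = True.
  clause (!idle || !lock || wind) is falsified — backtrack.
So wind = True.
Set pump = True.
  then (!alarm || !fan || !pump || !wind) forces alarm = False.
Set idle = True.
All clauses satisfied.

fan = True, lock = True, wind = True, pump = True, idle = True, alarm = False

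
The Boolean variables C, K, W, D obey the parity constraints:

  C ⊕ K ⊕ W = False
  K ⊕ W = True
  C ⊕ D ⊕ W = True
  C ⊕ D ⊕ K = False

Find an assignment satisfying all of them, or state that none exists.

C = True, K = True, W = False, D = False

C ⊕ K ⊕ W = T ⊕ T ⊕ F = False ✓
K ⊕ W = T ⊕ F = True ✓
C ⊕ D ⊕ W = T ⊕ F ⊕ F = True ✓
C ⊕ D ⊕ K = T ⊕ F ⊕ T = False ✓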